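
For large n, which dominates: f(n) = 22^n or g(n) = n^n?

g(n) = n^n grows faster: n^n / 22^n = (n/22)^n -> infinity once n > 22.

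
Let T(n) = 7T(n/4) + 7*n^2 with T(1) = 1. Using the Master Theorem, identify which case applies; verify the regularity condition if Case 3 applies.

a=7, b=4, f(n)=7*n^2.
log_4(7) = 1.404 < 2.
f(n) = Omega(n^(1.404+epsilon)) for some epsilon > 0, so Case 3 is the candidate.
Regularity: a*f(n/b) = 7*7*(n/4)^2 = (7/16)*7*n^2 <= c*f(n) with c = 7/16 < 1. Satisfied.
Case 3: T(n) = Theta(n^2).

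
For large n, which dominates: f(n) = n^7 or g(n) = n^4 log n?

f(n) = n^7 grows faster: n^7 / (n^4 log n) = n^3/log n -> infinity.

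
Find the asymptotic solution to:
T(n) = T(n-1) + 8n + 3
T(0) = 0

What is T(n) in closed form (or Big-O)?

Dominant term in sum is 8*sum(i, i=1..n) = 8*n*(n+1)/2 = O(n^2).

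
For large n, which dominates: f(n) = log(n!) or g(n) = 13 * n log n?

f(n) = log(n!) and g(n) = 13 * n log n are Theta of each other: Stirling: log(n!) = n log n - n + O(log n) = Theta(n log n); the constant 13 doesn't change the Theta class.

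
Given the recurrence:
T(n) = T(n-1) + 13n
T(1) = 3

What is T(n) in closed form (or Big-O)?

Unrolling: T(n) = 3 + 13*(2 + 3 + ... + n) = 3 + 13*(n(n+1)/2 - 1) = O(n^2).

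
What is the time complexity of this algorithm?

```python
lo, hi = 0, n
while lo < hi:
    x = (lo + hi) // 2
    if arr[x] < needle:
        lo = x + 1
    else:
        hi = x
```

Time complexity: O(log n).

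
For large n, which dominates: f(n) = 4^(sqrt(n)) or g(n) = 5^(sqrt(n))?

g(n) = 5^(sqrt(n)) grows faster: ratio is (5/4)^(sqrt(n)) -> infinity since 5/4 > 1.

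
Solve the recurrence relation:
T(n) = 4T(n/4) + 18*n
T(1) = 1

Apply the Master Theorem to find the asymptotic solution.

a=4, b=4, f(n)=18*n. log_4(4) = 1. Case 2: T(n) = O(n log n).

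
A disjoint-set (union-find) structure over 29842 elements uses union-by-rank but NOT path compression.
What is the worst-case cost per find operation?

Union-by-rank alone keeps every tree's height <= log_2(29842) ~= 14.9. Each find traverses from a node to its root, costing O(height) = O(log n). Without path compression this bound is tight.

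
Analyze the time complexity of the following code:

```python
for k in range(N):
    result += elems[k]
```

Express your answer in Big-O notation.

Time complexity: O(n).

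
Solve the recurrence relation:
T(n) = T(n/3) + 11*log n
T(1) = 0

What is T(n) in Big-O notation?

Each of the log_3(n) levels adds O(log n). T(n) = O(log^2 n).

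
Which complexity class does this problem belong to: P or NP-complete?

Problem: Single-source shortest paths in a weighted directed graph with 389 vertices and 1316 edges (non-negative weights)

This problem is in P: Dijkstra's algorithm runs in O((V+E) log V).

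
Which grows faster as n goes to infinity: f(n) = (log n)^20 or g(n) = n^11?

g(n) = n^11 grows faster: any positive polynomial dominates any polylog.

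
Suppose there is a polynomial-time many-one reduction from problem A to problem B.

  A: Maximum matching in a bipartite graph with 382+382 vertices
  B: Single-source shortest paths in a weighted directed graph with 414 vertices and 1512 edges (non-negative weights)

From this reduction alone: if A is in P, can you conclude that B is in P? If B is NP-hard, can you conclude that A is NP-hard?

A poly-time reduction A <=_p B transfers tractability DOWN (B easy => A easy) and hardness UP (A hard => B hard), not the reverse.
From A in P, the reduction alone does NOT give B in P: any problem in P trivially reduces to SAT, yet SAT is not known to be in P.
From B NP-hard, the reduction alone does NOT give A NP-hard: again, easy problems reduce to hard ones.
(Here in fact A is P and B is P.)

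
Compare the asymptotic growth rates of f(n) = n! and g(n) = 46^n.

f(n) = n! grows faster: n!/46^n -> infinity by Stirling.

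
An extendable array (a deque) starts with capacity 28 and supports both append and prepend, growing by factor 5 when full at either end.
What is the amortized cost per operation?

Growth at either end copies all elements; capacities form a geometric sequence with ratio 5, so total copy cost over n operations is O(n) (two geometric series). Amortized O(1).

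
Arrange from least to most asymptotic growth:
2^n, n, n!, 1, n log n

Ordered by growth rate: 1 < n < n log n < 2^n < n!.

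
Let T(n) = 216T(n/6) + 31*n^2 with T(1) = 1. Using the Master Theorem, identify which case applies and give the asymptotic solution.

a=216, b=6, f(n)=31*n^2.
log_6(216) = 3 > 2.
Since f(n) = O(n^2) is polynomially smaller than n^3, Case 1 applies.
T(n) = Theta(n^3).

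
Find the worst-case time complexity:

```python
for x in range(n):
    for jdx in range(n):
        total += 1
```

Time complexity: O(n^2).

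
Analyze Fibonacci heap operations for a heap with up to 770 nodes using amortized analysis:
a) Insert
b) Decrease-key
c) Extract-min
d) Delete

Fibonacci heaps use lazy consolidation. Potential function Phi = t + 2m (t = number of trees, m = marked nodes).
- Insert: O(1) actual, Delta Phi = +1 (one new tree) => O(1) amortized.
- Decrease-key: with c cascading cuts, actual cost is O(c); Delta Phi <= c - 2(c-1) + 2 = 4 - c (c new trees; >= c-1 marks cleared; <= 1 new mark). Amortized O(c) + (4 - c) = O(1).
- Extract-min: O(D(n) + t) actual; consolidation drops t to <= D(n)+1, so Delta Phi pays for the t term. D(n) = O(log n) for n = 770 => O(log n) amortized.
- Delete: decrease-key to -inf then extract-min = O(log n).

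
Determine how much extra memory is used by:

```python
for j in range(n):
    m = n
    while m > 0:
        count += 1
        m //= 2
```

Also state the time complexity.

Space complexity: O(1).
Only a constant amount of auxiliary storage is used; nothing grows with n.
Time complexity: O(n log n).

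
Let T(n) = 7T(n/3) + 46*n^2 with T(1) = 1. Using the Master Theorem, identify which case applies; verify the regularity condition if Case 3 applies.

a=7, b=3, f(n)=46*n^2.
log_3(7) = 1.771 < 2.
f(n) = Omega(n^(1.771+epsilon)) for some epsilon > 0, so Case 3 is the candidate.
Regularity: a*f(n/b) = 7*46*(n/3)^2 = (7/9)*46*n^2 <= c*f(n) with c = 7/9 < 1. Satisfied.
Case 3: T(n) = Theta(n^2).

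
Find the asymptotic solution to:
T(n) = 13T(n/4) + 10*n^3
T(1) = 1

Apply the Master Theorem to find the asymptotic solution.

a=13, b=4, f(n)=10*n^3. log_4(13) = 1.85 < 3. Case 3: T(n) = O(n^3).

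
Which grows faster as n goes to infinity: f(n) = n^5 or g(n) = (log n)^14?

f(n) = n^5 grows faster: any positive polynomial dominates any polylog.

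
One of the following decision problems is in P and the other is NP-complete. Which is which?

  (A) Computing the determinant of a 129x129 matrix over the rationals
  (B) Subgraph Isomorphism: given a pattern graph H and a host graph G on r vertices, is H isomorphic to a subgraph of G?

(A) is P: Gaussian elimination runs in O(n^3).
(B) is NP-complete: generalizes Clique and Hamiltonian Path (pattern size is part of the input).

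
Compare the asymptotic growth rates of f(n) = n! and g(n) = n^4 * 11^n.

f(n) = n! grows faster: by Stirling n! ~ (n/e)^n sqrt(2*pi*n); (n/e)^n eventually dominates n^4 * 11^n.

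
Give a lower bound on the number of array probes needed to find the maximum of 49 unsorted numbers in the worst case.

Adversary: any unprobed cell could hold a value larger than everything seen so far. If fewer than 49 cells are probed, the adversary places the max in an unprobed cell. So all 49 cells must be examined; together with 49-1 comparisons this is tight.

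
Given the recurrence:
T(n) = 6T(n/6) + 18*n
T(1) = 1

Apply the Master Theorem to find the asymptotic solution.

a=6, b=6, f(n)=18*n. log_6(6) = 1. Case 2: T(n) = O(n log n).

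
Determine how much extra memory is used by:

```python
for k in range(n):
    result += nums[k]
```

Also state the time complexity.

Space complexity: O(1).
Only a constant amount of auxiliary storage is used; nothing grows with n.
Time complexity: O(n).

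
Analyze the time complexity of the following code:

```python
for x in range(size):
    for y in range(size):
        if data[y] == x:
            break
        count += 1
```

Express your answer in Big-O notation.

Time complexity: O(n^2).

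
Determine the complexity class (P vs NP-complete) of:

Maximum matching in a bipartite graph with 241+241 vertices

This problem is in P: Hopcroft-Karp runs in O(E sqrt(V)).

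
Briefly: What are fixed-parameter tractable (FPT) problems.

A problem parameterized by k is FPT if it can be solved in time f(k) * n^O(1), where f is any computable function of k alone. Vertex Cover parameterized by solution size k is FPT: O(2^k * n). The W-hierarchy (W[1], W[2], ...) classifies parameterized problems by hardness; Clique parameterized by clique size is W[1]-complete.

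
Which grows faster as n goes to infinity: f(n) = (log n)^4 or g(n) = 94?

f(n) = (log n)^4 grows faster: any unbounded function dominates a constant.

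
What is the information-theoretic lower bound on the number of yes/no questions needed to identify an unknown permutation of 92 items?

There are 92! = 12438414054641307255475324325873553077577991715875414356840239582938137710983519518443046123837041347353107486982656753664000000000000000000000 permutations. Each yes/no question gives at most 1 bit, so at least ceil(log_2(12438414054641307255475324325873553077577991715875414356840239582938137710983519518443046123837041347353107486982656753664000000000000000000000)) = 473 questions are needed.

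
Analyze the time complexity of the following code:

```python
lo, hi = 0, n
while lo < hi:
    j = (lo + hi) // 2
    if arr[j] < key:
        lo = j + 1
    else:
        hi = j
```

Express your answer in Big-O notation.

Time complexity: O(log n).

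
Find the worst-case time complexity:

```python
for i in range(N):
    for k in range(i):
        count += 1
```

Time complexity: O(n^2).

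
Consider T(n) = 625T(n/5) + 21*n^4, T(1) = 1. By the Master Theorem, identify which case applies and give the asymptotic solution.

a=625, b=5, f(n)=21*n^4.
log_5(625) = 4, so n^(log_b(a)) = n^4.
f(n) = Theta(n^4), so Case 2 applies.
T(n) = Theta(n^4 log n).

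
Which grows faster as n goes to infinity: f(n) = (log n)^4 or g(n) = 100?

f(n) = (log n)^4 grows faster: any unbounded function dominates a constant.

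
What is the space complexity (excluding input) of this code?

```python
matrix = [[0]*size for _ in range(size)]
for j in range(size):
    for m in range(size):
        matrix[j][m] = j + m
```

Space complexity: O(n^2).
A 2D structure of size n x n is allocated.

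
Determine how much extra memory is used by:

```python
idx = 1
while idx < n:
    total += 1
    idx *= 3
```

Space complexity: O(1).
Only a constant amount of auxiliary storage is used; nothing grows with n.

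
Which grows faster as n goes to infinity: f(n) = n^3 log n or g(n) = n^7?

g(n) = n^7 grows faster: n^7 / (n^3 log n) = n^4/log n -> infinity.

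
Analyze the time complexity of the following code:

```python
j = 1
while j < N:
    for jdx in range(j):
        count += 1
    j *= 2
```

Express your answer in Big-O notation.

Time complexity: O(n).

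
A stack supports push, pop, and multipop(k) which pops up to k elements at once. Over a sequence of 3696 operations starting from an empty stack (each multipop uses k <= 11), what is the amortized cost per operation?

Each element is pushed exactly once and popped at most once (whether by pop or as part of a multipop). So the total number of individual pops over the whole sequence is at most the number of pushes, which is at most 3696. Total work <= 2 * 3696, hence O(1) amortized per operation.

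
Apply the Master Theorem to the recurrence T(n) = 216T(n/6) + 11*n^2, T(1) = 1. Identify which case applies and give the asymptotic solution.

a=216, b=6, f(n)=11*n^2.
log_6(216) = 3 > 2.
Since f(n) = O(n^2) is polynomially smaller than n^3, Case 1 applies.
T(n) = Theta(n^3).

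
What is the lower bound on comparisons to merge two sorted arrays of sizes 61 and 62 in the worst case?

Adversary: with |61 - 62| <= 1 the inputs can be fully interleaved so that every adjacent pair in the merged output comes from different arrays. Then each of the 122 adjacent pairs must be directly compared, or the algorithm cannot determine their relative order. Standard merge meets this bound.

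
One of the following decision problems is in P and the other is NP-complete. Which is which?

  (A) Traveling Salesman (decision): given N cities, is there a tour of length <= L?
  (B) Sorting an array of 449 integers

(A) is NP-complete: reduces from Hamiltonian Cycle.
(B) is P: merge sort runs in O(n log n).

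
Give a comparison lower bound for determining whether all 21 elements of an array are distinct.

In the algebraic decision-tree model, the YES region for element distinctness on 21 elements has 21! connected components (one per ordering). Ben-Or's theorem then gives a lower bound of Omega(log(n!)) = Omega(n log n).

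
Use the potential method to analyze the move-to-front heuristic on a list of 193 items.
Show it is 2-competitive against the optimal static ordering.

Let Phi = number of inversions between the MTF list and the optimal static list (0 <= Phi <= C(193,2)). Accessing an element at MTF position k and optimal position j: the move-to-front destroys all k-1 inversions in front of it that are not in front in optimal (>= k-j of them) and creates at most j-1 new ones. Amortized cost <= k + (j-1) - (k-j) = 2j - 1 <= 2 * optimal cost.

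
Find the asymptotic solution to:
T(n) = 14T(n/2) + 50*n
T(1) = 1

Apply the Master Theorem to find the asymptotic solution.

a=14, b=2, f(n)=50*n. log_2(14) = 3.807. Case 1 of Master Theorem: T(n) = O(n^3.807).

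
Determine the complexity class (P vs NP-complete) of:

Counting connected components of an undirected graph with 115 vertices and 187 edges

This problem is in P: BFS/DFS visits each vertex and edge once: O(V+E).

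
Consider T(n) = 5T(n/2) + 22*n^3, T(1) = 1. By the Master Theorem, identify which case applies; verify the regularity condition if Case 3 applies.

a=5, b=2, f(n)=22*n^3.
log_2(5) = 2.322 < 3.
f(n) = Omega(n^(2.322+epsilon)) for some epsilon > 0, so Case 3 is the candidate.
Regularity: a*f(n/b) = 5*22*(n/2)^3 = (5/8)*22*n^3 <= c*f(n) with c = 5/8 < 1. Satisfied.
Case 3: T(n) = Theta(n^3).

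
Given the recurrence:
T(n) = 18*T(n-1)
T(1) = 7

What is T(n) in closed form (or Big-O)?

Each step multiplies by 18. T(n) = T(1)*18^(n-1) = 7*18^(n-1).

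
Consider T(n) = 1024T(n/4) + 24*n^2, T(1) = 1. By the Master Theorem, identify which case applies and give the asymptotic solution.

a=1024, b=4, f(n)=24*n^2.
log_4(1024) = 5 > 2.
Since f(n) = O(n^2) is polynomially smaller than n^5, Case 1 applies.
T(n) = Theta(n^5).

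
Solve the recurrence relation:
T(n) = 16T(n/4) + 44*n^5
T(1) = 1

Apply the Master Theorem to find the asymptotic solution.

a=16, b=4, f(n)=44*n^5. log_4(16) = 2 < 5. Case 3: T(n) = O(n^5).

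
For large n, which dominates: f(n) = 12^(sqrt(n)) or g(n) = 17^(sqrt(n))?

g(n) = 17^(sqrt(n)) grows faster: ratio is (17/12)^(sqrt(n)) -> infinity since 17/12 > 1.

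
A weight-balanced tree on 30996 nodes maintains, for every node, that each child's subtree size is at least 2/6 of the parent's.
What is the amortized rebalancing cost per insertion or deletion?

With balance ratio 2/6, tree height is O(log_{6/2}(30996)) = O(log n). A rebalance at a node of size s costs O(s) but requires Omega(s) updates in that subtree to retrigger. Summed over the O(log n) ancestors of the touched leaf, amortized rebalancing is O(log n).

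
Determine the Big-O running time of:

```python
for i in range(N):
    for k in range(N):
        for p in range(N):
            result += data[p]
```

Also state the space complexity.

Time complexity: O(n^3).
Space complexity: O(1).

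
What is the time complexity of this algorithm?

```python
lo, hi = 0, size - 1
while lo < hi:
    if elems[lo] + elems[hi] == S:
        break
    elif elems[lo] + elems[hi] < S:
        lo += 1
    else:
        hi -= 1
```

Time complexity: O(n).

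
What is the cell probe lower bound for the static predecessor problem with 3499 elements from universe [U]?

The Patrascu-Thorup lower bound shows any data structure on n = 3499 elements using O(n * polylog(n)) space requires Omega(log log U) query time. van Emde Boas trees achieve O(log log U) with O(U) space.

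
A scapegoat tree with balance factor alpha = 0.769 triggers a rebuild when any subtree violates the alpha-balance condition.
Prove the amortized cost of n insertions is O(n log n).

Define potential Phi = c * sum of |size(left(v)) - size(right(v))| over all nodes. An insertion at depth d costs O(d) = O(log n) and increases Phi by O(log n). When a rebuild of subtree of size s occurs, it costs O(s) but reduces Phi by Omega(s). With alpha = 0.769, between rebuilds Omega(s) insertions must occur. Amortized cost per insertion: O(log n).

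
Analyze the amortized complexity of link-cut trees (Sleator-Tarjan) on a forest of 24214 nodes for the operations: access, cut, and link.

Link-cut trees represent the forest using splay trees over preferred paths. With potential Phi = sum over nodes of log(size of virtual subtree), each access on 24214 nodes is O(log 24214) = O(log n) amortized by the splay-tree access lemma. Cut and link are O(1) plus one access.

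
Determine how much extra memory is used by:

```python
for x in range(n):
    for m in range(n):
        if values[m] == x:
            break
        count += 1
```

Space complexity: O(1).
Only a constant amount of auxiliary storage is used; nothing grows with n.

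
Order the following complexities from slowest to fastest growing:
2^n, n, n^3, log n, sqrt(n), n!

Ordered by growth rate: log n < sqrt(n) < n < n^3 < 2^n < n!.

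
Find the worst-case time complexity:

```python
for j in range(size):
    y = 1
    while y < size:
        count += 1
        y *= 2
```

Time complexity: O(n log n).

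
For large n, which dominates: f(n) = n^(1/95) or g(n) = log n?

f(n) = n^(1/95) grows faster: any positive power of n dominates log n.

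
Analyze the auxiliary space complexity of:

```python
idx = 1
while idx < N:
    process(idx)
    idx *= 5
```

Space complexity: O(1).
Only a constant amount of auxiliary storage is used; nothing grows with n.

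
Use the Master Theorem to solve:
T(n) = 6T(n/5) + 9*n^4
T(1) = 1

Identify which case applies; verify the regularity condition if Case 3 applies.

a=6, b=5, f(n)=9*n^4.
log_5(6) = 1.113 < 4.
f(n) = Omega(n^(1.113+epsilon)) for some epsilon > 0, so Case 3 is the candidate.
Regularity: a*f(n/b) = 6*9*(n/5)^4 = (6/625)*9*n^4 <= c*f(n) with c = 6/625 < 1. Satisfied.
Case 3: T(n) = Theta(n^4).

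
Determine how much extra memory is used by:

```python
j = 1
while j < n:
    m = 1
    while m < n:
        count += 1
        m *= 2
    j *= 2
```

Space complexity: O(1).
Only a constant amount of auxiliary storage is used; nothing grows with n.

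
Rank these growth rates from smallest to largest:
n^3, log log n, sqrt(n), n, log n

Ordered by growth rate: log log n < log n < sqrt(n) < n < n^3.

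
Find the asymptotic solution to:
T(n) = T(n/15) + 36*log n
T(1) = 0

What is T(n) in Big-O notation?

Each of the log_15(n) levels adds O(log n). T(n) = O(log^2 n).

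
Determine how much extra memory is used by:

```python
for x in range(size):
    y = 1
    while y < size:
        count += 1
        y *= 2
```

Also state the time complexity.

Space complexity: O(1).
Only a constant amount of auxiliary storage is used; nothing grows with n.
Time complexity: O(n log n).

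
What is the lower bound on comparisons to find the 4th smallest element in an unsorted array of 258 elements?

Finding the 4th smallest of 258 elements requires Omega(n) comparisons. Every element must participate in at least one comparison; otherwise it could be the 4th smallest.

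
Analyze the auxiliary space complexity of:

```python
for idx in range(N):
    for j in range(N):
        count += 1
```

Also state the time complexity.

Space complexity: O(1).
Only a constant amount of auxiliary storage is used; nothing grows with n.
Time complexity: O(n^2).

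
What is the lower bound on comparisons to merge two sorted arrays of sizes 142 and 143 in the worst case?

Adversary: with |142 - 143| <= 1 the inputs can be fully interleaved so that every adjacent pair in the merged output comes from different arrays. Then each of the 284 adjacent pairs must be directly compared, or the algorithm cannot determine their relative order. Standard merge meets this bound.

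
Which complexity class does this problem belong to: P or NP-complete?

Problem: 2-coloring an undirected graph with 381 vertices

This problem is in P: 2-coloring is bipartiteness testing via BFS, O(V+E).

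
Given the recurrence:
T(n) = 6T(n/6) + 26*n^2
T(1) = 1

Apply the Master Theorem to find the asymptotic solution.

a=6, b=6, f(n)=26*n^2. log_6(6) = 1 < 2. Case 3: T(n) = O(n^2).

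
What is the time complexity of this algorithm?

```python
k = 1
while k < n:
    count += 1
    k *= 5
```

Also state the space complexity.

Time complexity: O(log n).
Space complexity: O(1).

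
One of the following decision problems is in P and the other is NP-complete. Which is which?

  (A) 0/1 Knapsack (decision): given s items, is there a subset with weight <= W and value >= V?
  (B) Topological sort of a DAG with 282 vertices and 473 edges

(A) is NP-complete: reduces from Subset Sum.
(B) is P: DFS-based topological sort runs in O(V+E).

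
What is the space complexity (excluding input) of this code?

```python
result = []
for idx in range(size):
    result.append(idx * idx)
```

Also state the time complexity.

Space complexity: O(n).
Auxiliary storage grows linearly with the input size n in the worst case.
Time complexity: O(n).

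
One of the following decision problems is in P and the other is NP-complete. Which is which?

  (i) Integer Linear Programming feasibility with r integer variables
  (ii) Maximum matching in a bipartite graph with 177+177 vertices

(i) is NP-complete: ILP feasibility is NP-complete (LP relaxation is in P).
(ii) is P: Hopcroft-Karp runs in O(E sqrt(V)).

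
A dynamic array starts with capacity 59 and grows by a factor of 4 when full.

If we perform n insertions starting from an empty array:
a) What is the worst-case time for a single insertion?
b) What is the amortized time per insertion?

(a) Worst-case single insertion: O(n) -- when the array is full at capacity c, the resize copies all c elements, and c can be Theta(n).
(b) Resizes happen at sizes 59, 236, 944, ... Total copy cost for n insertions: 59 + 236 + ... = O(n) (geometric series with ratio 1/4). Amortized cost per insertion: O(n)/n = O(1).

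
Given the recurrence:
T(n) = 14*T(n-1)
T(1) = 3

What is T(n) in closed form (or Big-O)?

Each step multiplies by 14. T(n) = T(1)*14^(n-1) = 3*14^(n-1).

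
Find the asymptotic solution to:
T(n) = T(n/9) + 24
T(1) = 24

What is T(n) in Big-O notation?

Each step divides n by 9 and adds 24. After log_9(n) steps, T(n) = O(log n).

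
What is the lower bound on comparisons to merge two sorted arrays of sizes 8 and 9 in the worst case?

Adversary: with |8 - 9| <= 1 the inputs can be fully interleaved so that every adjacent pair in the merged output comes from different arrays. Then each of the 16 adjacent pairs must be directly compared, or the algorithm cannot determine their relative order. Standard merge meets this bound.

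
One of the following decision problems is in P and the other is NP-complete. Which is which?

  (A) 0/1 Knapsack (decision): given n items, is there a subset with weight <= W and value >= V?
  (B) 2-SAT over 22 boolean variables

(A) is NP-complete: reduces from Subset Sum.
(B) is P: 2-SAT is solvable in linear time via implication-graph SCCs.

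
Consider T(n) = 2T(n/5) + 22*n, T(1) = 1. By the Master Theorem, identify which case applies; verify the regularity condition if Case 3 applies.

a=2, b=5, f(n)=22*n.
log_5(2) = 0.4307 < 1.
f(n) = Omega(n^(0.4307+epsilon)) for some epsilon > 0, so Case 3 is the candidate.
Regularity: a*f(n/b) = 2*22*(n/5)^1 = (2/5)*22*n^1 <= c*f(n) with c = 2/5 < 1. Satisfied.
Case 3: T(n) = Theta(n).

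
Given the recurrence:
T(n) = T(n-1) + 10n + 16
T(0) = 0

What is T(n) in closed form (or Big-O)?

Dominant term in sum is 10*sum(i, i=1..n) = 10*n*(n+1)/2 = O(n^2).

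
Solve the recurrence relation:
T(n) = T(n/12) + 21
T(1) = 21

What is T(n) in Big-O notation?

Each step divides n by 12 and adds 21. After log_12(n) steps, T(n) = O(log n).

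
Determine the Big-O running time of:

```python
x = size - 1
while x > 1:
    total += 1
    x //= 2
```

Time complexity: O(log n).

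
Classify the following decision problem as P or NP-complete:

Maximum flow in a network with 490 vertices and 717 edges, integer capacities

This problem is in P: Edmonds-Karp / push-relabel run in polynomial time.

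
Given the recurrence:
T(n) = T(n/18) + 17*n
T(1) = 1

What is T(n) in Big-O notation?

Geometric series: 17*n*(1 + 1/18 + 1/18^2 + ...) = O(n). T(n) = O(n).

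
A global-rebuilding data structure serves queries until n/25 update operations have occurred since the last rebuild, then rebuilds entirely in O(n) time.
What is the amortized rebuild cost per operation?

The O(n) rebuild is triggered by n/25 operations, so each contributes O(n)/(n/25) = O(25) = O(1) to the rebuild cost.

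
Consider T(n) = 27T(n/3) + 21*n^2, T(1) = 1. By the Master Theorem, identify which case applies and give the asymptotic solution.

a=27, b=3, f(n)=21*n^2.
log_3(27) = 3 > 2.
Since f(n) = O(n^2) is polynomially smaller than n^3, Case 1 applies.
T(n) = Theta(n^3).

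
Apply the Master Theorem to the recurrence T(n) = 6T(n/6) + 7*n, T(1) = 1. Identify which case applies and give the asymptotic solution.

a=6, b=6, f(n)=7*n.
log_6(6) = 1, so n^(log_b(a)) = n.
f(n) = Theta(n), so Case 2 applies.
T(n) = Theta(n log n).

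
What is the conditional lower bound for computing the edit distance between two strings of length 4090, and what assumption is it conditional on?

Under SETH (the Strong Exponential Time Hypothesis), edit distance on length-4090 strings cannot be computed in O(n^(2-epsilon)) time for any epsilon > 0 (Backurs-Indyk). The reduction is from CNF-SAT via the orthogonal vectors problem.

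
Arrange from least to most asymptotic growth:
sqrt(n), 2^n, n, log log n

Ordered by growth rate: log log n < sqrt(n) < n < 2^n.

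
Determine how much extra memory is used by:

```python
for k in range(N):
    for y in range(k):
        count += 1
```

Space complexity: O(1).
Only a constant amount of auxiliary storage is used; nothing grows with n.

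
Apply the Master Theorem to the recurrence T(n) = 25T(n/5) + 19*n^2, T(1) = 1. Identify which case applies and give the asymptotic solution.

a=25, b=5, f(n)=19*n^2.
log_5(25) = 2, so n^(log_b(a)) = n^2.
f(n) = Theta(n^2), so Case 2 applies.
T(n) = Theta(n^2 log n).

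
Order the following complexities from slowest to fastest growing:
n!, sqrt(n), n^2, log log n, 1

Ordered by growth rate: 1 < log log n < sqrt(n) < n^2 < n!.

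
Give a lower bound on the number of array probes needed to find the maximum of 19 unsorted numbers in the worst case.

Adversary: any unprobed cell could hold a value larger than everything seen so far. If fewer than 19 cells are probed, the adversary places the max in an unprobed cell. So all 19 cells must be examined; together with 19-1 comparisons this is tight.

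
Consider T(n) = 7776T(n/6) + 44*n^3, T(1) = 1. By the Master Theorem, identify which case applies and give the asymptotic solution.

a=7776, b=6, f(n)=44*n^3.
log_6(7776) = 5 > 3.
Since f(n) = O(n^3) is polynomially smaller than n^5, Case 1 applies.
T(n) = Theta(n^5).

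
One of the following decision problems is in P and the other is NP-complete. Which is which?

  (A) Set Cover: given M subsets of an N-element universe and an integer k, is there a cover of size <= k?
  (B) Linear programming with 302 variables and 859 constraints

(A) is NP-complete: one of Karp's 21 NP-complete problems (with k part of the input).
(B) is P: the ellipsoid and interior-point methods run in polynomial time.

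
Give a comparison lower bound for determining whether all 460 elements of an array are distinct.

In the algebraic decision-tree model, the YES region for element distinctness on 460 elements has 460! connected components (one per ordering). Ben-Or's theorem then gives a lower bound of Omega(log(n!)) = Omega(n log n).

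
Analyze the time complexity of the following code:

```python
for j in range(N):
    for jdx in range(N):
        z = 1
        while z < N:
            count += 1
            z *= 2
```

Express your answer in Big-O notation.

Time complexity: O(n^2 log n).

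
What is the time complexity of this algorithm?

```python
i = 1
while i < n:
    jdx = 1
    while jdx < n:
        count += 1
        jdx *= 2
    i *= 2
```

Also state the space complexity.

Time complexity: O(log^2 n).
Space complexity: O(1).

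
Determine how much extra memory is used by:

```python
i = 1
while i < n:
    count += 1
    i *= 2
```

Space complexity: O(1).
Only a constant amount of auxiliary storage is used; nothing grows with n.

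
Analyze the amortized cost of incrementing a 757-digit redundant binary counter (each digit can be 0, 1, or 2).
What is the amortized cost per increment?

A redundant counter on 757 digits allows digit values 0, 1, 2. Increment adds 1 to the least significant digit and carries any 2 to a 0 plus +1 on the next digit. With potential Phi = (number of 2-digits), each increment does O(1) actual work plus a chain of carries, each of which decreases Phi by 1. Amortized O(1).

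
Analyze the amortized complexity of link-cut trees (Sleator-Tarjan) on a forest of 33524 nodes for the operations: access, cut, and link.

Link-cut trees represent the forest using splay trees over preferred paths. With potential Phi = sum over nodes of log(size of virtual subtree), each access on 33524 nodes is O(log 33524) = O(log n) amortized by the splay-tree access lemma. Cut and link are O(1) plus one access.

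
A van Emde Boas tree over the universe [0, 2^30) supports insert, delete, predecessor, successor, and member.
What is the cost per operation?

vEB recursively partitions [0, 1073741824) into sqrt(u) clusters of size sqrt(u). Each operation recurses into either one cluster or the summary, never both: T(u) = T(sqrt(u)) + O(1) => T(u) = O(log log u) = O(log 30). This is worst-case, not just amortized.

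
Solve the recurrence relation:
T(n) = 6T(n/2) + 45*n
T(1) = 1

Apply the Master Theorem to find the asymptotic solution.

a=6, b=2, f(n)=45*n. log_2(6) = 2.585. Case 1 of Master Theorem: T(n) = O(n^2.585).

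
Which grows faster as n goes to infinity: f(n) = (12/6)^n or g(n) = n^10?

f(n) = (12/6)^n grows faster: (12/6)^n is exponential with base 12/6 > 1, dominating every polynomial.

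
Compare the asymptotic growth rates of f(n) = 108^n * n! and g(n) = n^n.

f(n) = 108^n * n! grows faster: by Stirling n! ~ sqrt(2 pi n)(n/e)^n, so 108^n n! / n^n ~ (108/e)^n sqrt(2 pi n) -> infinity since 108/e > 1.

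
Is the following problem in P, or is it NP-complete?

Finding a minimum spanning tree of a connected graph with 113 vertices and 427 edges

This problem is in P: Kruskal's / Prim's algorithms run in polynomial time.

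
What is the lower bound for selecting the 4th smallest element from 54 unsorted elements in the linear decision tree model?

Selecting the 4th smallest of 54 elements requires Omega(n) comparisons. Every element must be compared at least once. The BFPRT algorithm achieves O(n), making this tight.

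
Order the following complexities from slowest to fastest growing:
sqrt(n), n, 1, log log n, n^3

Ordered by growth rate: 1 < log log n < sqrt(n) < n < n^3.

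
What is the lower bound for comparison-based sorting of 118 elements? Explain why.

A comparison-based sorting algorithm corresponds to a decision tree. With 118! possible permutations, the tree has 118! leaves. The height is at least log_2(118!) = Omega(n log n) by Stirling's approximation.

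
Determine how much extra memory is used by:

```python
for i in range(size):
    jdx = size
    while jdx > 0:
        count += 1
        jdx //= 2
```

Space complexity: O(1).
Only a constant amount of auxiliary storage is used; nothing grows with n.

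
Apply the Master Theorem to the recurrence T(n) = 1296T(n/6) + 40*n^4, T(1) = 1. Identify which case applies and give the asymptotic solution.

a=1296, b=6, f(n)=40*n^4.
log_6(1296) = 4, so n^(log_b(a)) = n^4.
f(n) = Theta(n^4), so Case 2 applies.
T(n) = Theta(n^4 log n).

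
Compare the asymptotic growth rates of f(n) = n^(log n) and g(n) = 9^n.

g(n) = 9^n grows faster: take logs: log(n^(log n)) = (log n)^2, log(9^n) = n log 9; n dominates (log n)^2.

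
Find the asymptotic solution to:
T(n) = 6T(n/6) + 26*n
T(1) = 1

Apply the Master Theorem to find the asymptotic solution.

a=6, b=6, f(n)=26*n. log_6(6) = 1. Case 2: T(n) = O(n log n).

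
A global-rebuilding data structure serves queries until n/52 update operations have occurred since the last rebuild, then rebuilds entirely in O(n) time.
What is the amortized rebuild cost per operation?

The O(n) rebuild is triggered by n/52 operations, so each contributes O(n)/(n/52) = O(52) = O(1) to the rebuild cost.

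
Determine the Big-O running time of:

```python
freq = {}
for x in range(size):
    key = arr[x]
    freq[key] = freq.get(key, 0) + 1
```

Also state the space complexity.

Time complexity: O(n).
Space complexity: O(n).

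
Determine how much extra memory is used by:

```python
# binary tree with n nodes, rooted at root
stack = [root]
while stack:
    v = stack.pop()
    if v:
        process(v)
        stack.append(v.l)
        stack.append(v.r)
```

Space complexity: O(n).
Auxiliary storage grows linearly with the input size n in the worst case.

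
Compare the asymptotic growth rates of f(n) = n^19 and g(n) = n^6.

f(n) = n^19 grows faster: n^19/n^6 = n^13 -> infinity.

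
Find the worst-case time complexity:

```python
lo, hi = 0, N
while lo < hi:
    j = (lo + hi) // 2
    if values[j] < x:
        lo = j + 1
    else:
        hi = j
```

Time complexity: O(log n).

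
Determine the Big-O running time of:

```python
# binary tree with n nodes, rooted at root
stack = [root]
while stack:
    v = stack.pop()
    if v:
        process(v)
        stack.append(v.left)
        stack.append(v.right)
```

Time complexity: O(n).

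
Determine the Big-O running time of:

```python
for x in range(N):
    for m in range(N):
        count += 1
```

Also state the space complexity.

Time complexity: O(n^2).
Space complexity: O(1).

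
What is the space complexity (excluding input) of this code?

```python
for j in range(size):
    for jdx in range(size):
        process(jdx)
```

Space complexity: O(1).
Only a constant amount of auxiliary storage is used; nothing grows with n.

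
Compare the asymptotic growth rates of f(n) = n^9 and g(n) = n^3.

f(n) = n^9 grows faster: n^9/n^3 = n^6 -> infinity.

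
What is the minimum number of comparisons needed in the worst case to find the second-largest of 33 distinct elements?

Lower bound: finding the max needs 33-1 comparisons. By the adversary weight-doubling argument, the max must personally win >= ceil(log_2(33)) = 6 comparisons; the 2nd-largest is among those 6 losers, needing 6-1 more comparisons. Total >= 33-1 + 6-1 = 37. A balanced knockout tournament achieves this.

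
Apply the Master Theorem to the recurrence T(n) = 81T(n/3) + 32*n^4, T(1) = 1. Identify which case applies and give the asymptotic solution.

a=81, b=3, f(n)=32*n^4.
log_3(81) = 4, so n^(log_b(a)) = n^4.
f(n) = Theta(n^4), so Case 2 applies.
T(n) = Theta(n^4 log n).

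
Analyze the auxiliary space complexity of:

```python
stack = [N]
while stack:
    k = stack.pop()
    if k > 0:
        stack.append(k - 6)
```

Space complexity: O(1).
Only a constant amount of auxiliary storage is used; nothing grows with n.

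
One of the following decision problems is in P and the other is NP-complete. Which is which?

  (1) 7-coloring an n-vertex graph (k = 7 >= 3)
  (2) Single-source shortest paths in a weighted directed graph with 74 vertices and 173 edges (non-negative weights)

(1) is NP-complete: graph k-coloring for k>=3 is NP-complete by reduction from 3-SAT.
(2) is P: Dijkstra's algorithm runs in O((V+E) log V).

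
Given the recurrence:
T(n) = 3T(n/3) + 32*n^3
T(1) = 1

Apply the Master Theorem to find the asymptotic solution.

a=3, b=3, f(n)=32*n^3. log_3(3) = 1 < 3. Case 3: T(n) = O(n^3).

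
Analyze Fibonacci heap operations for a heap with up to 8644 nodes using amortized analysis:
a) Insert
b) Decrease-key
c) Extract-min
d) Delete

Fibonacci heaps use lazy consolidation. Potential function Phi = t + 2m (t = number of trees, m = marked nodes).
- Insert: O(1) actual, Delta Phi = +1 (one new tree) => O(1) amortized.
- Decrease-key: with c cascading cuts, actual cost is O(c); Delta Phi <= c - 2(c-1) + 2 = 4 - c (c new trees; >= c-1 marks cleared; <= 1 new mark). Amortized O(c) + (4 - c) = O(1).
- Extract-min: O(D(n) + t) actual; consolidation drops t to <= D(n)+1, so Delta Phi pays for the t term. D(n) = O(log n) for n = 8644 => O(log n) amortized.
- Delete: decrease-key to -inf then extract-min = O(log n).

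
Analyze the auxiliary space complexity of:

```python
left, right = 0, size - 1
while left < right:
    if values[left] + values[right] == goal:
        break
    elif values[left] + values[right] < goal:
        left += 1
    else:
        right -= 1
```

Space complexity: O(1).
Only a constant amount of auxiliary storage is used; nothing grows with n.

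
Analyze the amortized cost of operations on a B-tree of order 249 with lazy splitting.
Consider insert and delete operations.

In a B-tree of order 249, a node splits when it has 249 keys. With lazy splitting, we use potential Phi = number of full nodes + number of near-empty nodes. Each split costs O(1) but reduces potential. Between splits, at least 124 insertions must occur in that node. Amortized structural cost is O(1) per operation, plus O(log_249 n) traversal.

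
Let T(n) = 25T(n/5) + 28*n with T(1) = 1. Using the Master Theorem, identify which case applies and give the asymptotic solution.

a=25, b=5, f(n)=28*n.
log_5(25) = 2 > 1.
Since f(n) = O(n^1) is polynomially smaller than n^2, Case 1 applies.
T(n) = Theta(n^2).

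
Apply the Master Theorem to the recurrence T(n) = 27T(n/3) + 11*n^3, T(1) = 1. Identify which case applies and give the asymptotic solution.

a=27, b=3, f(n)=11*n^3.
log_3(27) = 3, so n^(log_b(a)) = n^3.
f(n) = Theta(n^3), so Case 2 applies.
T(n) = Theta(n^3 log n).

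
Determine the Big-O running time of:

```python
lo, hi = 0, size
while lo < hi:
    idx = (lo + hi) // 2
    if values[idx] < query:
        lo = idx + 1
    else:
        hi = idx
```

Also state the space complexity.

Time complexity: O(log n).
Space complexity: O(1).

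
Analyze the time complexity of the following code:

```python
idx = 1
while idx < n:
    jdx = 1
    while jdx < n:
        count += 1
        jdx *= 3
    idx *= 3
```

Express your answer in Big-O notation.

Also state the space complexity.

Time complexity: O(log^2 n).
Space complexity: O(1).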